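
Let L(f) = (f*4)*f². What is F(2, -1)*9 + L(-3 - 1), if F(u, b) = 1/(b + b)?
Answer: -521/2 ≈ -260.50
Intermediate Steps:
L(f) = 4*f³ (L(f) = (4*f)*f² = 4*f³)
F(u, b) = 1/(2*b)
F(2, -1)*9 + L(-3 - 1) = ((½)/(-1))*9 + 4*(-3 - 1)³ = ((½)*(-1))*9 + 4*(-4)³ = -½*9 + 4*(-64) = -9/2 - 256 = -521/2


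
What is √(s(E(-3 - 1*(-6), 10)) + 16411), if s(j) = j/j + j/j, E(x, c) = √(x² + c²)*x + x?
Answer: √16413 ≈ 128.11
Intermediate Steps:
E(x, c) = x + x*√(c² + x²) (E(x, c) = √(c² + x²)*x + x = x*√(c² + x²) + x = x + x*√(c² + x²))
s(j) = 2 (s(j) = 1 + 1 = 2)
√(s(E(-3 - 1*(-6), 10)) + 16411) = √(2 + 16411) = √16413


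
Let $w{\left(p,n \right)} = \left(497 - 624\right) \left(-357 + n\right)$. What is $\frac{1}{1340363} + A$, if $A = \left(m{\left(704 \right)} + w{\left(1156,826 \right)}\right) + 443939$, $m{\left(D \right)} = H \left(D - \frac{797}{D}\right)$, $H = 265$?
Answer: $\frac{538460997429961}{943615552} \approx 5.7064 \cdot 10^{5}$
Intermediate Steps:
$m{\left(D \right)} = - \frac{211205}{D} + 265 D$ ($m{\left(D \right)} = 265 \left(D - \frac{797}{D}\right) = - \frac{211205}{D} + 265 D$)
$w{\left(p,n \right)} = 45339 - 127 n$ ($w{\left(p,n \right)} = - 127 \left(-357 + n\right) = 45339 - 127 n$)
$A = \frac{401727739}{704}$ ($A = \left(\left(- \frac{211205}{704} + 265 \cdot 704\right) + \left(45339 - 104902\right)\right) + 443939 = \left(\left(\left(-211205\right) \frac{1}{704} + 186560\right) + \left(45339 - 104902\right)\right) + 443939 = \left(\left(- \frac{211205}{704} + 186560\right) - 59563\right) + 443939 = \left(\frac{131127035}{704} - 59563\right) + 443939 = \frac{89194683}{704} + 443939 = \frac{401727739}{704} \approx 5.7064 \cdot 10^{5}$)
$\frac{1}{1340363} + A = \frac{1}{1340363} + \frac{401727739}{704} = \frac{538460997429961}{943615552}$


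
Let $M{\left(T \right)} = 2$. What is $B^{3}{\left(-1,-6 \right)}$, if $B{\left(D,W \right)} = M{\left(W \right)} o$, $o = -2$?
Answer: $-64$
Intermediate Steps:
$B{\left(D,W \right)} = -4$ ($B{\left(D,W \right)} = 2 \left(-2\right) = -4$)
$B^{3}{\left(-1,-6 \right)} = \left(-4\right)^{3} = -64$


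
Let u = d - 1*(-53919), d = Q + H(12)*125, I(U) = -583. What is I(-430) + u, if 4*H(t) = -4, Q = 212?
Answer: 53423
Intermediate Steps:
H(t) = -1 (H(t) = (1/4)*(-4) = -1)
d = 87 (d = 212 - 1*125 = 212 - 125 = 87)
u = 54006 (u = 87 - 1*(-53919) = 87 + 53919 = 54006)
I(-430) + u = -583 + 54006 = 53423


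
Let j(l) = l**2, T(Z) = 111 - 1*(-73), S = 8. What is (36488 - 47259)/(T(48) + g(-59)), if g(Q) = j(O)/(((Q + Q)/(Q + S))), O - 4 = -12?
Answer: -635489/12488 ≈ -50.888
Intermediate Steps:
O = -8 (O = 4 - 12 = -8)
T(Z) = 184 (T(Z) = 111 + 73 = 184)
g(Q) = 32*(8 + Q)/Q (g(Q) = (-8)**2/(((Q + Q)/(Q + 8))) = 64/(((2*Q)/(8 + Q))) = 64/((2*Q/(8 + Q))) = 64*((8 + Q)/(2*Q)) = 32*(8 + Q)/Q)
(36488 - 47259)/(T(48) + g(-59)) = (36488 - 47259)/(184 + (32 + 256/(-59))) = -10771/(184 + (32 + 256*(-1/59))) = -10771/(184 + (32 - 256/59)) = -10771/(184 + 1632/59) = -10771/12488/59 = -10771*59/12488 = -635489/12488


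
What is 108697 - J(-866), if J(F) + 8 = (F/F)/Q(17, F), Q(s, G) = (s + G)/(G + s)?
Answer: 108704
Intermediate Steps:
Q(s, G) = 1 (Q(s, G) = (G + s)/(G + s) = 1)
J(F) = -7 (J(F) = -8 + (F/F)/1 = -8 + 1*1 = -8 + 1 = -7)
108697 - J(-866) = 108697 - 1*(-7) = 108697 + 7 = 108704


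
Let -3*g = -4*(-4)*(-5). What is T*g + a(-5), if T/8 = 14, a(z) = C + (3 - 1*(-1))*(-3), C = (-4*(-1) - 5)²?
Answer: 8927/3 ≈ 2975.7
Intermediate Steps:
g = 80/3 (g = -(-4*(-4))*(-5)/3 = -16*(-5)/3 = -⅓*(-80) = 80/3 ≈ 26.667)
C = 1 (C = (4 - 5)² = (-1)² = 1)
a(z) = -11 (a(z) = 1 + (3 - 1*(-1))*(-3) = 1 + (3 + 1)*(-3) = 1 + 4*(-3) = 1 - 12 = -11)
T = 112 (T = 8*14 = 112)
T*g + a(-5) = 112*(80/3) - 11 = 8960/3 - 11 = 8927/3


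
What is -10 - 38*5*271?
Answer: -51500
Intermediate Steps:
-10 - 38*5*271 = -10 - 190*271 = -10 - 51490 = -51500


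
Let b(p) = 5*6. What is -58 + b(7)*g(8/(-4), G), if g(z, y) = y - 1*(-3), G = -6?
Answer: -148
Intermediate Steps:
g(z, y) = 3 + y (g(z, y) = y + 3 = 3 + y)
b(p) = 30
-58 + b(7)*g(8/(-4), G) = -58 + 30*(3 - 6) = -58 + 30*(-3) = -58 - 90 = -148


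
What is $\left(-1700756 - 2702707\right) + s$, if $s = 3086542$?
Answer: $-1316921$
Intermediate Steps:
$\left(-1700756 - 2702707\right) + s = \left(-1700756 - 2702707\right) + 3086542 = -4403463 + 3086542 = -1316921$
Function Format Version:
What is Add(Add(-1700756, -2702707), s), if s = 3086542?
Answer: -1316921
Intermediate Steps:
Add(Add(-1700756, -2702707), s) = Add(Add(-1700756, -2702707), 3086542) = Add(-4403463, 3086542) = -1316921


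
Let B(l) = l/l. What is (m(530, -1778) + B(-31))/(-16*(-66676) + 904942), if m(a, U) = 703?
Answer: 352/985879 ≈ 0.00035704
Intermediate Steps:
B(l) = 1
(m(530, -1778) + B(-31))/(-16*(-66676) + 904942) = (703 + 1)/(-16*(-66676) + 904942) = 704/(1066816 + 904942) = 704/1971758 = 704*(1/1971758) = 352/985879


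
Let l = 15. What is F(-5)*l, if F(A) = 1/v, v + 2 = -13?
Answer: -1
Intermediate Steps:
v = -15 (v = -2 - 13 = -15)
F(A) = -1/15 (F(A) = 1/(-15) = -1/15)
F(-5)*l = -1/15*15 = -1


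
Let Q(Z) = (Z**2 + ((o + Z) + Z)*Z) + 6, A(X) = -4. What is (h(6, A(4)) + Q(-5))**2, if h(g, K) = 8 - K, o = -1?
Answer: 9604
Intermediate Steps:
Q(Z) = 6 + Z**2 + Z*(-1 + 2*Z) (Q(Z) = (Z**2 + ((-1 + Z) + Z)*Z) + 6 = (Z**2 + (-1 + 2*Z)*Z) + 6 = (Z**2 + Z*(-1 + 2*Z)) + 6 = 6 + Z**2 + Z*(-1 + 2*Z))
(h(6, A(4)) + Q(-5))**2 = ((8 - 1*(-4)) + (6 - 1*(-5) + 3*(-5)**2))**2 = ((8 + 4) + (6 + 5 + 3*25))**2 = (12 + (6 + 5 + 75))**2 = (12 + 86)**2 = 98**2 = 9604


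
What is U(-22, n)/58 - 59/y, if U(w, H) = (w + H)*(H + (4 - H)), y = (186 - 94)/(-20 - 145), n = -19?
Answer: 274771/2668 ≈ 102.99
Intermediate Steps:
y = -92/165 (y = 92/(-165) = 92*(-1/165) = -92/165 ≈ -0.55758)
U(w, H) = 4*H + 4*w (U(w, H) = (H + w)*4 = 4*H + 4*w)
U(-22, n)/58 - 59/y = (4*(-19) + 4*(-22))/58 - 59/(-92/165) = (-76 - 88)*(1/58) - 59*(-165/92) = -164*1/58 + 9735/92 = -82/29 + 9735/92 = 274771/2668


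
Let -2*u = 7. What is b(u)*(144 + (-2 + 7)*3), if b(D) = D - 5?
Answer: -2703/2 ≈ -1351.5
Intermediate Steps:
u = -7/2 (u = -½*7 = -7/2 ≈ -3.5000)
b(D) = -5 + D
b(u)*(144 + (-2 + 7)*3) = (-5 - 7/2)*(144 + (-2 + 7)*3) = -17*(144 + 5*3)/2 = -17*(144 + 15)/2 = -17/2*159 = -2703/2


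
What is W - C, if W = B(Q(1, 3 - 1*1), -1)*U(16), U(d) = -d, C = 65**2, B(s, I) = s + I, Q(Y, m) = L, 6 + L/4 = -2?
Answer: -3697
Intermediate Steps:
L = -32 (L = -24 + 4*(-2) = -24 - 8 = -32)
Q(Y, m) = -32
B(s, I) = I + s
C = 4225
W = 528 (W = (-1 - 32)*(-1*16) = -33*(-16) = 528)
W - C = 528 - 1*4225 = 528 - 4225 = -3697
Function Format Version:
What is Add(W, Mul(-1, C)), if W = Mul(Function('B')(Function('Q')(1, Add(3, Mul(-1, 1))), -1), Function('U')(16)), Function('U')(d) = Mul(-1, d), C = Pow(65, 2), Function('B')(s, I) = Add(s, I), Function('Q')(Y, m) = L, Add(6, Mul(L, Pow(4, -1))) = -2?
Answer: -3697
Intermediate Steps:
L = -32 (L = Add(-24, Mul(4, -2)) = Add(-24, -8) = -32)
Function('Q')(Y, m) = -32
Function('B')(s, I) = Add(I, s)
C = 4225
W = 528 (W = Mul(Add(-1, -32), Mul(-1, 16)) = Mul(-33, -16) = 528)
Add(W, Mul(-1, C)) = Add(528, Mul(-1, 4225)) = Add(528, -4225) = -3697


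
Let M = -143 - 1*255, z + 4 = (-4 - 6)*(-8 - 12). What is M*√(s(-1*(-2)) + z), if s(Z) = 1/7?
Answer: -398*√9611/7 ≈ -5574.0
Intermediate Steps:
s(Z) = ⅐
z = 196 (z = -4 + (-4 - 6)*(-8 - 12) = -4 - 10*(-20) = -4 + 200 = 196)
M = -398 (M = -143 - 255 = -398)
M*√(s(-1*(-2)) + z) = -398*√(⅐ + 196) = -398*√9611/7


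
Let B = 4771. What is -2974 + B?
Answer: 1797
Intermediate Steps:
-2974 + B = -2974 + 4771 = 1797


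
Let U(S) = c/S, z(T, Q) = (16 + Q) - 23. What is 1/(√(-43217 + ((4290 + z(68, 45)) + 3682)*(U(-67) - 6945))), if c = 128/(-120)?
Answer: -I*√249914029715/3730060145 ≈ -0.00013402*I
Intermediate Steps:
c = -16/15 (c = 128*(-1/120) = -16/15 ≈ -1.0667)
z(T, Q) = -7 + Q
U(S) = -16/(15*S)
1/(√(-43217 + ((4290 + z(68, 45)) + 3682)*(U(-67) - 6945))) = 1/(√(-43217 + ((4290 + (-7 + 45)) + 3682)*(-16/15/(-67) - 6945))) = 1/(√(-43217 + ((4290 + 38) + 3682)*(-16/15*(-1/67) - 6945))) = 1/(√(-43217 + (4328 + 3682)*(16/1005 - 6945))) = 1/(√(-43217 + 8010*(-6979709/1005))) = 1/(√(-43217 - 3727164606/67)) = 1/(√(-3730060145/67)) = 1/(I*√249914029715/67) = -I*√249914029715/3730060145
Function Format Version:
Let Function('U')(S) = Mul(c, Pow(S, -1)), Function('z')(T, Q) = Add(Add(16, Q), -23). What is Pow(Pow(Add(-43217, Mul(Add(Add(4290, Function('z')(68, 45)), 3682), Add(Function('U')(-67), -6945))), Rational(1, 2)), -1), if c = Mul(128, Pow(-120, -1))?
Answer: Mul(Rational(-1, 3730060145), I, Pow(249914029715, Rational(1, 2))) ≈ Mul(-0.00013402, I)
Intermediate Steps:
c = Rational(-16, 15) (c = Mul(128, Rational(-1, 120)) = Rational(-16, 15) ≈ -1.0667)
Function('z')(T, Q) = Add(-7, Q)
Function('U')(S) = Mul(Rational(-16, 15), Pow(S, -1))
Pow(Pow(Add(-43217, Mul(Add(Add(4290, Function('z')(68, 45)), 3682), Add(Function('U')(-67), -6945))), Rational(1, 2)), -1) = Pow(Pow(Add(-43217, Mul(Add(Add(4290, Add(-7, 45)), 3682), Add(Mul(Rational(-16, 15), Pow(-67, -1)), -6945))), Rational(1, 2)), -1) = Pow(Pow(Add(-43217, Mul(Add(Add(4290, 38), 3682), Add(Mul(Rational(-16, 15), Rational(-1, 67)), -6945))), Rational(1, 2)), -1) = Pow(Pow(Add(-43217, Mul(Add(4328, 3682), Add(Rational(16, 1005), -6945))), Rational(1, 2)), -1) = Pow(Pow(Add(-43217, Mul(8010, Rational(-6979709, 1005))), Rational(1, 2)), -1) = Pow(Pow(Add(-43217, Rational(-3727164606, 67)), Rational(1, 2)), -1) = Pow(Pow(Rational(-3730060145, 67), Rational(1, 2)), -1) = Pow(Mul(Rational(1, 67), I, Pow(249914029715, Rational(1, 2))), -1) = Mul(Rational(-1, 3730060145), I, Pow(249914029715, Rational(1, 2)))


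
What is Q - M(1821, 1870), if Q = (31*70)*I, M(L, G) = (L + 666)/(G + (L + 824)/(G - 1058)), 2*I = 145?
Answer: 239302678181/1521085 ≈ 1.5732e+5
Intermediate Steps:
I = 145/2 (I = (1/2)*145 = 145/2 ≈ 72.500)
M(L, G) = (666 + L)/(G + (824 + L)/(-1058 + G))
Q = 157325 (Q = (31*70)*(145/2) = 2170*(145/2) = 157325)
Q - M(1821, 1870) = 157325 - (-704628 - 1058*1821 + 666*1870 + 1870*1821)/(824 + 1821 + 1870**2 - 1058*1870) = 157325 - (-704628 - 1926618 + 1245420 + 3405270)/(824 + 1821 + 3496900 - 1978460) = 157325 - 2019444/1521085 = 239302678181/1521085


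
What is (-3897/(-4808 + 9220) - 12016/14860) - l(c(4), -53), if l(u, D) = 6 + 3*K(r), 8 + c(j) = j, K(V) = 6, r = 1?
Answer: -421104923/16390580 ≈ -25.692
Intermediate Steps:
c(j) = -8 + j
l(u, D) = 24 (l(u, D) = 6 + 3*6 = 6 + 18 = 24)
(-3897/(-4808 + 9220) - 12016/14860) - l(c(4), -53) = (-3897/(-4808 + 9220) - 12016/14860) - 1*24 = (-3897/4412 - 12016*1/14860) - 24 = (-3897*1/4412 - 3004/3715) - 24 = (-3897/4412 - 3004/3715) - 24 = -27731003/16390580 - 24 = -421104923/16390580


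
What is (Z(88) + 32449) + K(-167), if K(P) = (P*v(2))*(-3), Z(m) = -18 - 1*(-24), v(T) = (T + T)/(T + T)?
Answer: 32956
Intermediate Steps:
v(T) = 1 (v(T) = (2*T)/((2*T)) = (2*T)*(1/(2*T)) = 1)
Z(m) = 6 (Z(m) = -18 + 24 = 6)
K(P) = -3*P (K(P) = (P*1)*(-3) = P*(-3) = -3*P)
(Z(88) + 32449) + K(-167) = (6 + 32449) - 3*(-167) = 32455 + 501 = 32956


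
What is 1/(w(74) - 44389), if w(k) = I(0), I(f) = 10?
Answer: -1/44379 ≈ -2.2533e-5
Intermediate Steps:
w(k) = 10
1/(w(74) - 44389) = 1/(10 - 44389) = 1/(-44379) = -1/44379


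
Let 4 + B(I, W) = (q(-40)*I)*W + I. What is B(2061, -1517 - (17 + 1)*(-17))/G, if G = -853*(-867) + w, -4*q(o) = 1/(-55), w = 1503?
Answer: -2043331/163031880 ≈ -0.012533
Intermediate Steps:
q(o) = 1/220 (q(o) = -¼/(-55) = -¼*(-1/55) = 1/220)
B(I, W) = -4 + I + I*W/220 (B(I, W) = -4 + ((I/220)*W + I) = -4 + (I*W/220 + I) = -4 + (I + I*W/220) = -4 + I + I*W/220)
G = 741054 (G = -853*(-867) + 1503 = 739551 + 1503 = 741054)
B(2061, -1517 - (17 + 1)*(-17))/G = (-4 + 2061 + (1/220)*2061*(-1517 - (17 + 1)*(-17)))/741054 = (-4 + 2061 + (1/220)*2061*(-1517 - 18*(-17)))*(1/741054) = (-4 + 2061 + (1/220)*2061*(-1517 - 1*(-306)))*(1/741054) = (-4 + 2061 + (1/220)*2061*(-1517 + 306))*(1/741054) = (-4 + 2061 + (1/220)*2061*(-1211))*(1/741054) = (-4 + 2061 - 2495871/220)*(1/741054) = -2043331/220*1/741054 = -2043331/163031880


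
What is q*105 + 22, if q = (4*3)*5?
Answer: 6322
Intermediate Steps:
q = 60 (q = 12*5 = 60)
q*105 + 22 = 60*105 + 22 = 6300 + 22 = 6322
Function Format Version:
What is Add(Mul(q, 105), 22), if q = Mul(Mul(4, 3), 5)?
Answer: 6322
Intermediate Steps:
q = 60 (q = Mul(12, 5) = 60)
Add(Mul(q, 105), 22) = Add(Mul(60, 105), 22) = Add(6300, 22) = 6322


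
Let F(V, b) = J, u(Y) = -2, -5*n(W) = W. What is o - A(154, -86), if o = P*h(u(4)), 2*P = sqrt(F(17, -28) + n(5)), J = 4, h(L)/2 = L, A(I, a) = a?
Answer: 86 - 2*sqrt(3) ≈ 82.536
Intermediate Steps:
n(W) = -W/5
h(L) = 2*L
F(V, b) = 4
P = sqrt(3)/2 (P = sqrt(4 - 1/5*5)/2 = sqrt(4 - 1)/2 = sqrt(3)/2 ≈ 0.86602)
o = -2*sqrt(3) (o = (sqrt(3)/2)*(2*(-2)) = (sqrt(3)/2)*(-4) = -2*sqrt(3) ≈ -3.4641)
o - A(154, -86) = -2*sqrt(3) - 1*(-86) = -2*sqrt(3) + 86 = 86 - 2*sqrt(3)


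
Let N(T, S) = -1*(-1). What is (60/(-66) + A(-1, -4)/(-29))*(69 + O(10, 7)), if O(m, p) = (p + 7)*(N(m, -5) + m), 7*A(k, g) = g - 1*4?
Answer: -433066/2233 ≈ -193.94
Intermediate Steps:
N(T, S) = 1
A(k, g) = -4/7 + g/7 (A(k, g) = (g - 1*4)/7 = (g - 4)/7 = (-4 + g)/7 = -4/7 + g/7)
O(m, p) = (1 + m)*(7 + p) (O(m, p) = (p + 7)*(1 + m) = (7 + p)*(1 + m) = (1 + m)*(7 + p))
(60/(-66) + A(-1, -4)/(-29))*(69 + O(10, 7)) = (60/(-66) + (-4/7 + (1/7)*(-4))/(-29))*(69 + (7 + 7 + 7*10 + 10*7)) = (60*(-1/66) + (-4/7 - 4/7)*(-1/29))*(69 + (7 + 7 + 70 + 70)) = (-10/11 - 8/7*(-1/29))*(69 + 154) = (-10/11 + 8/203)*223 = -1942/2233*223 = -433066/2233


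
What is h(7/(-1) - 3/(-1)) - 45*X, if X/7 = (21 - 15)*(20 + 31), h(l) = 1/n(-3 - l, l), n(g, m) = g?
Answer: -96389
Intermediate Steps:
h(l) = 1/(-3 - l)
X = 2142 (X = 7*((21 - 15)*(20 + 31)) = 7*(6*51) = 7*306 = 2142)
h(7/(-1) - 3/(-1)) - 45*X = -1/(3 + (7/(-1) - 3/(-1))) - 45*2142 = -1/(3 + (7*(-1) - 3*(-1))) - 96390 = -1/(3 + (-7 + 3)) - 96390 = -1/(3 - 4) - 96390 = -1/(-1) - 96390 = -1*(-1) - 96390 = 1 - 96390 = -96389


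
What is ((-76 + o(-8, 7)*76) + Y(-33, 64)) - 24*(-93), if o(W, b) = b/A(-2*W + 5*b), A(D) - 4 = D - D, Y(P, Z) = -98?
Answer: 2191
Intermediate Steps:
A(D) = 4 (A(D) = 4 + (D - D) = 4 + 0 = 4)
o(W, b) = b/4
((-76 + o(-8, 7)*76) + Y(-33, 64)) - 24*(-93) = ((-76 + ((¼)*7)*76) - 98) - 24*(-93) = ((-76 + (7/4)*76) - 98) + 2232 = ((-76 + 133) - 98) + 2232 = (57 - 98) + 2232 = -41 + 2232 = 2191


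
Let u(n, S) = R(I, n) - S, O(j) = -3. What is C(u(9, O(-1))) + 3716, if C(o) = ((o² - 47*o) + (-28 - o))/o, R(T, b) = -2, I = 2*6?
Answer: 3641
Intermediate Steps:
I = 12
u(n, S) = -2 - S
C(o) = (-28 + o² - 48*o)/o
C(u(9, O(-1))) + 3716 = (-48 + (-2 - 1*(-3)) - 28/(-2 - 1*(-3))) + 3716 = (-48 + (-2 + 3) - 28/(-2 + 3)) + 3716 = (-48 + 1 - 28/1) + 3716 = (-48 + 1 - 28*1) + 3716 = (-48 + 1 - 28) + 3716 = -75 + 3716 = 3641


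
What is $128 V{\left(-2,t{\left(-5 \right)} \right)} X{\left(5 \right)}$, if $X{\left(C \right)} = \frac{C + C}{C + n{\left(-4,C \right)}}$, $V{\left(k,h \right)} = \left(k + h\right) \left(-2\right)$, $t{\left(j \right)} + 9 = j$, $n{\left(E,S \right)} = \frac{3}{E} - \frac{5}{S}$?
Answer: $\frac{163840}{13} \approx 12603.0$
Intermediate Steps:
$n{\left(E,S \right)} = - \frac{5}{S} + \frac{3}{E}$
$t{\left(j \right)} = -9 + j$
$V{\left(k,h \right)} = - 2 h - 2 k$ ($V{\left(k,h \right)} = \left(h + k\right) \left(-2\right) = - 2 h - 2 k$)
$X{\left(C \right)} = \frac{2 C}{- \frac{3}{4} + C - \frac{5}{C}}$ ($X{\left(C \right)} = \frac{C + C}{C + \left(- \frac{5}{C} + \frac{3}{-4}\right)} = \frac{2 C}{C + \left(- \frac{5}{C} + 3 \left(- \frac{1}{4}\right)\right)} = \frac{2 C}{C - \left(\frac{3}{4} + \frac{5}{C}\right)} = \frac{2 C}{- \frac{3}{4} + C - \frac{5}{C}}$)
$128 V{\left(-2,t{\left(-5 \right)} \right)} X{\left(5 \right)} = 128 \left(- 2 \left(-9 - 5\right) - -4\right) \frac{8 \cdot 5^{2}}{-20 - 15 + 4 \cdot 5^{2}} = 128 \left(\left(-2\right) \left(-14\right) + 4\right) 8 \cdot 25 \frac{1}{-20 - 15 + 4 \cdot 25} = 128 \left(28 + 4\right) 8 \cdot 25 \frac{1}{-20 - 15 + 100} = 128 \cdot 32 \cdot 8 \cdot 25 \cdot \frac{1}{65} = 4096 \cdot 8 \cdot 25 \cdot \frac{1}{65} = 4096 \cdot \frac{40}{13} = \frac{163840}{13}$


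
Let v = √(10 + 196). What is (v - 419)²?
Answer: (419 - √206)² ≈ 1.6374e+5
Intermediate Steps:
v = √206 ≈ 14.353
(v - 419)² = (√206 - 419)² = (-419 + √206)²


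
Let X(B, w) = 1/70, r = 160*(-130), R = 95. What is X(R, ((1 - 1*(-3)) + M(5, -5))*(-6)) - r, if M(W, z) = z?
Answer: 1456001/70 ≈ 20800.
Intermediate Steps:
r = -20800
X(B, w) = 1/70
X(R, ((1 - 1*(-3)) + M(5, -5))*(-6)) - r = 1/70 - 1*(-20800) = 1/70 + 20800 = 1456001/70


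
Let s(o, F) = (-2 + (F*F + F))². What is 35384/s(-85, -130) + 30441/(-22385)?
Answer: -1069772097193/786737121280 ≈ -1.3598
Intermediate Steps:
s(o, F) = (-2 + F + F²)² (s(o, F) = (-2 + (F² + F))² = (-2 + (F + F²))² = (-2 + F + F²)²)
35384/s(-85, -130) + 30441/(-22385) = 35384/((-2 - 130 + (-130)²)²) + 30441/(-22385) = 35384/((-2 - 130 + 16900)²) + 30441*(-1/22385) = 35384/(16768²) - 30441/22385 = 35384/281165824 - 30441/22385 = 35384*(1/281165824) - 30441/22385 = 4423/35145728 - 30441/22385 = -1069772097193/786737121280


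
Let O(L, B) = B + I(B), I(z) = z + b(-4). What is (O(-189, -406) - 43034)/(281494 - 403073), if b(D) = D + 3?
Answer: 43847/121579 ≈ 0.36065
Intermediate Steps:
b(D) = 3 + D
I(z) = -1 + z (I(z) = z + (3 - 4) = z - 1 = -1 + z)
O(L, B) = -1 + 2*B (O(L, B) = B + (-1 + B) = -1 + 2*B)
(O(-189, -406) - 43034)/(281494 - 403073) = ((-1 + 2*(-406)) - 43034)/(281494 - 403073) = ((-1 - 812) - 43034)/(-121579) = (-813 - 43034)*(-1/121579) = -43847*(-1/121579) = 43847/121579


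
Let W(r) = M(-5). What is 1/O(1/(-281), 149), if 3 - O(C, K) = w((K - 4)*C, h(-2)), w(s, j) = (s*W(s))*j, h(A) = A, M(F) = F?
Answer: 281/2293 ≈ 0.12255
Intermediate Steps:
W(r) = -5
w(s, j) = -5*j*s (w(s, j) = (s*(-5))*j = (-5*s)*j = -5*j*s)
O(C, K) = 3 - 10*C*(-4 + K) (O(C, K) = 3 - (-5)*(-2)*(K - 4)*C = 3 - (-5)*(-2)*(-4 + K)*C = 3 - (-5)*(-2)*C*(-4 + K) = 3 - 10*C*(-4 + K))
1/O(1/(-281), 149) = 1/(3 - 10*(-4 + 149)/(-281)) = 1/(3 - 10*(-1/281)*145) = 1/(3 + 1450/281) = 1/(2293/281) = 281/2293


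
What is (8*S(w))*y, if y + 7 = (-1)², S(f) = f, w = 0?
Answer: 0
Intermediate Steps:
y = -6 (y = -7 + (-1)² = -7 + 1 = -6)
(8*S(w))*y = (8*0)*(-6) = 0*(-6) = 0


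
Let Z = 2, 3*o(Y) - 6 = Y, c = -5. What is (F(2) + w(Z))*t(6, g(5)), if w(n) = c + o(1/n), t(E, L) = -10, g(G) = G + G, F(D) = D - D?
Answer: 85/3 ≈ 28.333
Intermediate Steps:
F(D) = 0
g(G) = 2*G
o(Y) = 2 + Y/3
w(n) = -3 + 1/(3*n) (w(n) = -5 + (2 + (1/n)/3) = -5 + (2 + 1/(3*n)) = -3 + 1/(3*n))
(F(2) + w(Z))*t(6, g(5)) = (0 + (-3 + (1/3)/2))*(-10) = (0 + (-3 + (1/3)*(1/2)))*(-10) = (0 + (-3 + 1/6))*(-10) = (0 - 17/6)*(-10) = -17/6*(-10) = 85/3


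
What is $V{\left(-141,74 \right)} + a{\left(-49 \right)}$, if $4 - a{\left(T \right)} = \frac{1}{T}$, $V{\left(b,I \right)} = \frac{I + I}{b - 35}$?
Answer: $\frac{6855}{2156} \approx 3.1795$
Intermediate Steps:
$V{\left(b,I \right)} = \frac{2 I}{-35 + b}$
$a{\left(T \right)} = 4 - \frac{1}{T}$
$V{\left(-141,74 \right)} + a{\left(-49 \right)} = 2 \cdot 74 \frac{1}{-35 - 141} + \left(4 - \frac{1}{-49}\right) = 2 \cdot 74 \frac{1}{-176} + \left(4 - - \frac{1}{49}\right) = 2 \cdot 74 \left(- \frac{1}{176}\right) + \left(4 + \frac{1}{49}\right) = - \frac{37}{44} + \frac{197}{49} = \frac{6855}{2156}$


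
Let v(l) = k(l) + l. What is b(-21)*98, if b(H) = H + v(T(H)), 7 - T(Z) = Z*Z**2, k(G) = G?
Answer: 1814470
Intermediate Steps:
T(Z) = 7 - Z**3 (T(Z) = 7 - Z*Z**2 = 7 - Z**3)
v(l) = 2*l (v(l) = l + l = 2*l)
b(H) = 14 + H - 2*H**3 (b(H) = H + 2*(7 - H**3) = H + (14 - 2*H**3) = 14 + H - 2*H**3)
b(-21)*98 = (14 - 21 - 2*(-21)**3)*98 = (14 - 21 - 2*(-9261))*98 = (14 - 21 + 18522)*98 = 18515*98 = 1814470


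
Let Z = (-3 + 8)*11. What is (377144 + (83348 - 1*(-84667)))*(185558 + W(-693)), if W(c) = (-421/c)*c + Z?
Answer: 100959085528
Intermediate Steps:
Z = 55 (Z = 5*11 = 55)
W(c) = -366 (W(c) = (-421/c)*c + 55 = -421 + 55 = -366)
(377144 + (83348 - 1*(-84667)))*(185558 + W(-693)) = (377144 + (83348 - 1*(-84667)))*(185558 - 366) = (377144 + (83348 + 84667))*185192 = (377144 + 168015)*185192 = 545159*185192 = 100959085528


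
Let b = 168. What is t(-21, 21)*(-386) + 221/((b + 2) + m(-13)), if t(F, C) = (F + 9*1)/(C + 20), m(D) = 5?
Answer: 819661/7175 ≈ 114.24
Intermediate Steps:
t(F, C) = (9 + F)/(20 + C) (t(F, C) = (F + 9)/(20 + C) = (9 + F)/(20 + C))
t(-21, 21)*(-386) + 221/((b + 2) + m(-13)) = ((9 - 21)/(20 + 21))*(-386) + 221/((168 + 2) + 5) = (-12/41)*(-386) + 221/(170 + 5) = ((1/41)*(-12))*(-386) + 221/175 = -12/41*(-386) + 221*(1/175) = 4632/41 + 221/175 = 819661/7175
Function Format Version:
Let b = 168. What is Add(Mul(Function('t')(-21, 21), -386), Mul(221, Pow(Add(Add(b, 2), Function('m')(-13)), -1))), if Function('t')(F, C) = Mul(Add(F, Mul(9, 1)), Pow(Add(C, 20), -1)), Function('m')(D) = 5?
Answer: Rational(819661, 7175) ≈ 114.24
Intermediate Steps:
Function('t')(F, C) = Mul(Pow(Add(20, C), -1), Add(9, F)) (Function('t')(F, C) = Mul(Add(F, 9), Pow(Add(20, C), -1)) = Mul(Add(9, F), Pow(Add(20, C), -1)) = Mul(Pow(Add(20, C), -1), Add(9, F)))
Add(Mul(Function('t')(-21, 21), -386), Mul(221, Pow(Add(Add(b, 2), Function('m')(-13)), -1))) = Add(Mul(Mul(Pow(Add(20, 21), -1), Add(9, -21)), -386), Mul(221, Pow(Add(Add(168, 2), 5), -1))) = Add(Mul(Mul(Pow(41, -1), -12), -386), Mul(221, Pow(Add(170, 5), -1))) = Add(Mul(Mul(Rational(1, 41), -12), -386), Mul(221, Pow(175, -1))) = Add(Mul(Rational(-12, 41), -386), Mul(221, Rational(1, 175))) = Add(Rational(4632, 41), Rational(221, 175)) = Rational(819661, 7175)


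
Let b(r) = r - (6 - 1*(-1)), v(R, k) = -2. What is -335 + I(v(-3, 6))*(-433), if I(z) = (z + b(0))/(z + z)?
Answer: -5237/4 ≈ -1309.3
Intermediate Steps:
b(r) = -7 + r (b(r) = r - (6 + 1) = r - 1*7 = r - 7 = -7 + r)
I(z) = (-7 + z)/(2*z) (I(z) = (z + (-7 + 0))/(z + z) = (z - 7)/((2*z)) = (-7 + z)*(1/(2*z)) = (-7 + z)/(2*z))
-335 + I(v(-3, 6))*(-433) = -335 + ((1/2)*(-7 - 2)/(-2))*(-433) = -335 + ((1/2)*(-1/2)*(-9))*(-433) = -335 + (9/4)*(-433) = -335 - 3897/4 = -5237/4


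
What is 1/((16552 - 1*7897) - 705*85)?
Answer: -1/51270 ≈ -1.9505e-5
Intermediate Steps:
1/((16552 - 1*7897) - 705*85) = 1/((16552 - 7897) - 59925) = 1/(8655 - 59925) = 1/(-51270) = -1/51270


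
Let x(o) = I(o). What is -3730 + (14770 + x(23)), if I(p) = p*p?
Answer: 11569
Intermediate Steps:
I(p) = p²
x(o) = o²
-3730 + (14770 + x(23)) = -3730 + (14770 + 23²) = -3730 + (14770 + 529) = -3730 + 15299 = 11569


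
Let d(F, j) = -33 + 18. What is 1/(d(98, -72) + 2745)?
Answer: 1/2730 ≈ 0.00036630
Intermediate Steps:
d(F, j) = -15
1/(d(98, -72) + 2745) = 1/(-15 + 2745) = 1/2730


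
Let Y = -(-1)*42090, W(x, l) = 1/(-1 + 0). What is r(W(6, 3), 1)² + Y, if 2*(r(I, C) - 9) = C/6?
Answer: 6072841/144 ≈ 42173.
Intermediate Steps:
W(x, l) = -1 (W(x, l) = 1/(-1) = -1)
r(I, C) = 9 + C/12 (r(I, C) = 9 + (C/6)/2 = 9 + C/12)
Y = 42090 (Y = -1*(-42090) = 42090)
r(W(6, 3), 1)² + Y = (9 + (1/12)*1)² + 42090 = (9 + 1/12)² + 42090 = (109/12)² + 42090 = 11881/144 + 42090 = 6072841/144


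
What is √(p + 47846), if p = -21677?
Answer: √26169 ≈ 161.77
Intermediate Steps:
√(p + 47846) = √(-21677 + 47846) = √26169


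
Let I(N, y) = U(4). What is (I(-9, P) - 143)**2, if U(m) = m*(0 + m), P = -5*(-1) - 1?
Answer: 16129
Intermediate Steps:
P = 4 (P = 5 - 1 = 4)
U(m) = m**2 (U(m) = m*m = m**2)
I(N, y) = 16 (I(N, y) = 4**2 = 16)
(I(-9, P) - 143)**2 = (16 - 143)**2 = (-127)**2 = 16129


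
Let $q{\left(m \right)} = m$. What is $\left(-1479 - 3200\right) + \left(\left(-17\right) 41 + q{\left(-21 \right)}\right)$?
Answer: $-5397$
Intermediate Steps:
$\left(-1479 - 3200\right) + \left(\left(-17\right) 41 + q{\left(-21 \right)}\right) = \left(-1479 - 3200\right) - 718 = -4679 - 718 = -5397$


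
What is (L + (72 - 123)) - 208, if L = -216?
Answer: -475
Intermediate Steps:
(L + (72 - 123)) - 208 = (-216 + (72 - 123)) - 208 = (-216 - 51) - 208 = -267 - 208 = -475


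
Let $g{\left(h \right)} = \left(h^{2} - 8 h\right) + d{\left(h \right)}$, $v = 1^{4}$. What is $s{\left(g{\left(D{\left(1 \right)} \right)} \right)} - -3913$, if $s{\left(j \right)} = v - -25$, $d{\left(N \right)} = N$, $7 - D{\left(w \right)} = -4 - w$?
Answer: $3939$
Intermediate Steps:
$D{\left(w \right)} = 11 + w$ ($D{\left(w \right)} = 7 - \left(-4 - w\right) = 7 + \left(4 + w\right) = 11 + w$)
$v = 1$
$g{\left(h \right)} = h^{2} - 7 h$ ($g{\left(h \right)} = \left(h^{2} - 8 h\right) + h = h^{2} - 7 h$)
$s{\left(j \right)} = 26$ ($s{\left(j \right)} = 1 - -25 = 1 + 25 = 26$)
$s{\left(g{\left(D{\left(1 \right)} \right)} \right)} - -3913 = 26 - -3913 = 26 + 3913 = 3939$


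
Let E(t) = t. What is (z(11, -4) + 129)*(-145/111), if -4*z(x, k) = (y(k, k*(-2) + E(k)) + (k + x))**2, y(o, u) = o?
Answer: -24505/148 ≈ -165.57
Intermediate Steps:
z(x, k) = -(x + 2*k)**2/4 (z(x, k) = -(k + (k + x))**2/4 = -(x + 2*k)**2/4)
(z(11, -4) + 129)*(-145/111) = (-(11 + 2*(-4))**2/4 + 129)*(-145/111) = (-(11 - 8)**2/4 + 129)*(-145*1/111) = (-1/4*3**2 + 129)*(-145/111) = (-1/4*9 + 129)*(-145/111) = (-9/4 + 129)*(-145/111) = (507/4)*(-145/111) = -24505/148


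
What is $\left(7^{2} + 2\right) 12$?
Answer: $612$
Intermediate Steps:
$\left(7^{2} + 2\right) 12 = \left(49 + 2\right) 12 = 51 \cdot 12 = 612$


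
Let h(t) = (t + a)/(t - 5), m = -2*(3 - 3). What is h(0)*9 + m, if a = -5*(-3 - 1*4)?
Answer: -63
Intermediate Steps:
m = 0 (m = -2*0 = 0)
a = 35 (a = -5*(-3 - 4) = -5*(-7) = 35)
h(t) = (35 + t)/(-5 + t) (h(t) = (t + 35)/(t - 5) = (35 + t)/(-5 + t))
h(0)*9 + m = ((35 + 0)/(-5 + 0))*9 + 0 = (35/(-5))*9 + 0 = -⅕*35*9 + 0 = -7*9 + 0 = -63 + 0 = -63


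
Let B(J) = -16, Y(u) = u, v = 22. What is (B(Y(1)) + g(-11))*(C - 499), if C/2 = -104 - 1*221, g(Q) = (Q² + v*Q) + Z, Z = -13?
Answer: 172350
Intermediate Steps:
g(Q) = -13 + Q² + 22*Q (g(Q) = (Q² + 22*Q) - 13 = -13 + Q² + 22*Q)
C = -650 (C = 2*(-104 - 1*221) = 2*(-104 - 221) = 2*(-325) = -650)
(B(Y(1)) + g(-11))*(C - 499) = (-16 + (-13 + (-11)² + 22*(-11)))*(-650 - 499) = (-16 + (-13 + 121 - 242))*(-1149) = (-16 - 134)*(-1149) = -150*(-1149) = 172350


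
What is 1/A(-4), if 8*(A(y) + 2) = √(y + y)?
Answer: -16/33 - 2*I*√2/33 ≈ -0.48485 - 0.08571*I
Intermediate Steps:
A(y) = -2 + √2*√y/8 (A(y) = -2 + √(y + y)/8 = -2 + √(2*y)/8 = -2 + (√2*√y)/8 = -2 + √2*√y/8)
1/A(-4) = 1/(-2 + √2*√(-4)/8) = 1/(-2 + √2*(2*I)/8) = 1/(-2 + I*√2/4)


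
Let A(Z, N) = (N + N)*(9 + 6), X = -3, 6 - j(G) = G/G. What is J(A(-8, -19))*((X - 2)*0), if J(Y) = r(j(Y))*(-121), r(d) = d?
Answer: 0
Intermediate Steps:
j(G) = 5 (j(G) = 6 - G/G = 6 - 1*1 = 6 - 1 = 5)
A(Z, N) = 30*N (A(Z, N) = (2*N)*15 = 30*N)
J(Y) = -605 (J(Y) = 5*(-121) = -605)
J(A(-8, -19))*((X - 2)*0) = -605*(-3 - 2)*0 = -(-3025)*0 = -605*0 = 0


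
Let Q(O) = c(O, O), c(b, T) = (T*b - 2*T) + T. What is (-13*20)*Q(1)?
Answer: 0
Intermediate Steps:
c(b, T) = -T + T*b (c(b, T) = (-2*T + T*b) + T = -T + T*b)
Q(O) = O*(-1 + O)
(-13*20)*Q(1) = (-13*20)*(1*(-1 + 1)) = -260*0 = 0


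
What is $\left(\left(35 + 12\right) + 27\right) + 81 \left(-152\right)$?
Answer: $-12238$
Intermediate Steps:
$\left(\left(35 + 12\right) + 27\right) + 81 \left(-152\right) = \left(47 + 27\right) - 12312 = 74 - 12312 = -12238$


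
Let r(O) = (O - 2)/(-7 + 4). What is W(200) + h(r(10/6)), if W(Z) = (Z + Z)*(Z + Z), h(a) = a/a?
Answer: 160001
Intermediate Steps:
r(O) = ⅔ - O/3 (r(O) = (-2 + O)/(-3) = (-2 + O)*(-⅓) = ⅔ - O/3)
h(a) = 1
W(Z) = 4*Z² (W(Z) = (2*Z)*(2*Z) = 4*Z²)
W(200) + h(r(10/6)) = 4*200² + 1 = 4*40000 + 1 = 160000 + 1 = 160001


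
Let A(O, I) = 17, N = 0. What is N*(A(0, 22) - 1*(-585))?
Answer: 0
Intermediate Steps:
N*(A(0, 22) - 1*(-585)) = 0*(17 - 1*(-585)) = 0*(17 + 585) = 0*602 = 0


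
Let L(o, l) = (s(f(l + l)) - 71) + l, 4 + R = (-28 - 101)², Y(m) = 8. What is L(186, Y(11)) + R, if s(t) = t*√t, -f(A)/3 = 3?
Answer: 16574 - 27*I ≈ 16574.0 - 27.0*I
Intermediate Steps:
f(A) = -9 (f(A) = -3*3 = -9)
R = 16637 (R = -4 + (-28 - 101)² = -4 + (-129)² = -4 + 16641 = 16637)
s(t) = t^(3/2)
L(o, l) = -71 + l - 27*I (L(o, l) = ((-9)^(3/2) - 71) + l = (-27*I - 71) + l = (-71 - 27*I) + l = -71 + l - 27*I)
L(186, Y(11)) + R = (-71 + 8 - 27*I) + 16637 = (-63 - 27*I) + 16637 = 16574 - 27*I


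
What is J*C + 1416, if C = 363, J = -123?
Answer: -43233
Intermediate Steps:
J*C + 1416 = -123*363 + 1416 = -44649 + 1416 = -43233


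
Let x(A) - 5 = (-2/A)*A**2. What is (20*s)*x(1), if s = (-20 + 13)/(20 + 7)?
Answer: -140/9 ≈ -15.556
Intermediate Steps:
x(A) = 5 - 2*A (x(A) = 5 + (-2/A)*A**2 = 5 - 2*A)
s = -7/27 ≈ -0.25926
(20*s)*x(1) = (20*(-7/27))*(5 - 2*1) = -140*(5 - 2)/27 = -140/27*3 = -140/9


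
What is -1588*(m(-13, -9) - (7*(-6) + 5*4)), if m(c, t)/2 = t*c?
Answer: -406528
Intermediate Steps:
m(c, t) = 2*c*t (m(c, t) = 2*(t*c) = 2*(c*t) = 2*c*t)
-1588*(m(-13, -9) - (7*(-6) + 5*4)) = -1588*(2*(-13)*(-9) - (7*(-6) + 5*4)) = -1588*(234 - (-42 + 20)) = -1588*(234 - 1*(-22)) = -1588*(234 + 22) = -1588*256 = -406528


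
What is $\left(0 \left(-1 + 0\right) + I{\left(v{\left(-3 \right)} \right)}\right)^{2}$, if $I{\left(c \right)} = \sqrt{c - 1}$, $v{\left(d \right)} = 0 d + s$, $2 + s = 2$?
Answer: $-1$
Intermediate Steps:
$s = 0$ ($s = -2 + 2 = 0$)
$v{\left(d \right)} = 0$ ($v{\left(d \right)} = 0 d + 0 = 0 + 0 = 0$)
$I{\left(c \right)} = \sqrt{-1 + c}$
$\left(0 \left(-1 + 0\right) + I{\left(v{\left(-3 \right)} \right)}\right)^{2} = \left(0 \left(-1 + 0\right) + \sqrt{-1 + 0}\right)^{2} = \left(0 \left(-1\right) + \sqrt{-1}\right)^{2} = \left(0 + i\right)^{2} = i^{2} = -1$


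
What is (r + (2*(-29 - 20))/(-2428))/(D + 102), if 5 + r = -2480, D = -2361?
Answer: 3016741/2742426 ≈ 1.1000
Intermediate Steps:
r = -2485 (r = -5 - 2480 = -2485)
(r + (2*(-29 - 20))/(-2428))/(D + 102) = (-2485 + (2*(-29 - 20))/(-2428))/(-2361 + 102) = (-2485 + (2*(-49))*(-1/2428))/(-2259) = (-2485 - 98*(-1/2428))*(-1/2259) = (-2485 + 49/1214)*(-1/2259) = -3016741/1214*(-1/2259) = 3016741/2742426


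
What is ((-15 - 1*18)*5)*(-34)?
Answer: 5610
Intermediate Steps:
((-15 - 1*18)*5)*(-34) = ((-15 - 18)*5)*(-34) = -33*5*(-34) = -165*(-34) = 5610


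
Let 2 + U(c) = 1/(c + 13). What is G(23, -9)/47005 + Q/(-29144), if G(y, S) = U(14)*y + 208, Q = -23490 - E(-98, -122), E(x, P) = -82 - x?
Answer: 14980216739/18493835220 ≈ 0.81001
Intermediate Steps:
U(c) = -2 + 1/(13 + c) (U(c) = -2 + 1/(c + 13) = -2 + 1/(13 + c))
Q = -23506 (Q = -23490 - (-82 - 1*(-98)) = -23490 - (-82 + 98) = -23490 - 1*16 = -23490 - 16 = -23506)
G(y, S) = 208 - 53*y/27 (G(y, S) = ((-25 - 2*14)/(13 + 14))*y + 208 = ((-25 - 28)/27)*y + 208 = ((1/27)*(-53))*y + 208 = -53*y/27 + 208 = 208 - 53*y/27)
G(23, -9)/47005 + Q/(-29144) = (208 - 53/27*23)/47005 - 23506/(-29144) = (208 - 1219/27)*(1/47005) - 23506*(-1/29144) = (4397/27)*(1/47005) + 11753/14572 = 4397/1269135 + 11753/14572 = 14980216739/18493835220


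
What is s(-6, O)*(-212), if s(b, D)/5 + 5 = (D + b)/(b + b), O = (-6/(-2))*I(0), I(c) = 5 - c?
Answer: 6095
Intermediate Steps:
O = 15 (O = (-6/(-2))*(5 - 1*0) = (-6*(-1)/2)*(5 + 0) = -3*(-1)*5 = 3*5 = 15)
s(b, D) = -25 + 5*(D + b)/(2*b) (s(b, D) = -25 + 5*((D + b)/(b + b)) = -25 + 5*((D + b)/((2*b))) = -25 + 5*((D + b)*(1/(2*b))) = -25 + 5*((D + b)/(2*b)) = -25 + 5*(D + b)/(2*b))
s(-6, O)*(-212) = ((5/2)*(15 - 9*(-6))/(-6))*(-212) = ((5/2)*(-⅙)*(15 + 54))*(-212) = ((5/2)*(-⅙)*69)*(-212) = -115/4*(-212) = 6095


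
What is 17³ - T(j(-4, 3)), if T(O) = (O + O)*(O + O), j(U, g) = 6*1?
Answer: 4769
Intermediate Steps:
j(U, g) = 6
T(O) = 4*O² (T(O) = (2*O)*(2*O) = 4*O²)
17³ - T(j(-4, 3)) = 17³ - 4*6² = 4913 - 4*36 = 4913 - 1*144 = 4913 - 144 = 4769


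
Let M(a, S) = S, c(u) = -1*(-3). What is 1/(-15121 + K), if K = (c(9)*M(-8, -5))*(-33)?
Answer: -1/14626 ≈ -6.8371e-5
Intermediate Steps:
c(u) = 3
K = 495 (K = (3*(-5))*(-33) = -15*(-33) = 495)
1/(-15121 + K) = 1/(-15121 + 495) = 1/(-14626) = -1/14626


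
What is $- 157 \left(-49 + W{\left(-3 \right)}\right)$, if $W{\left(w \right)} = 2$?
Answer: $7379$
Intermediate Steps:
$- 157 \left(-49 + W{\left(-3 \right)}\right) = - 157 \left(-49 + 2\right) = \left(-157\right) \left(-47\right) = 7379$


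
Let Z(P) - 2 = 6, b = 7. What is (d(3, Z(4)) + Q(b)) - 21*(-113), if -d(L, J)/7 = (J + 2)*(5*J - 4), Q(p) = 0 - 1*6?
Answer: -153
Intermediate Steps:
Z(P) = 8 (Z(P) = 2 + 6 = 8)
Q(p) = -6 (Q(p) = 0 - 6 = -6)
d(L, J) = -7*(-4 + 5*J)*(2 + J) (d(L, J) = -7*(J + 2)*(5*J - 4) = -7*(2 + J)*(-4 + 5*J) = -7*(-4 + 5*J)*(2 + J))
(d(3, Z(4)) + Q(b)) - 21*(-113) = ((56 - 42*8 - 35*8²) - 6) - 21*(-113) = ((56 - 336 - 35*64) - 6) + 2373 = ((56 - 336 - 2240) - 6) + 2373 = (-2520 - 6) + 2373 = -2526 + 2373 = -153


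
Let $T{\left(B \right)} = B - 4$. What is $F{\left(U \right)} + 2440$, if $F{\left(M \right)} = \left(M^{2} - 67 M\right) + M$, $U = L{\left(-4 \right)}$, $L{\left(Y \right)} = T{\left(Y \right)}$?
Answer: $3032$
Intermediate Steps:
$T{\left(B \right)} = -4 + B$
$L{\left(Y \right)} = -4 + Y$
$U = -8$ ($U = -4 - 4 = -8$)
$F{\left(M \right)} = M^{2} - 66 M$
$F{\left(U \right)} + 2440 = - 8 \left(-66 - 8\right) + 2440 = \left(-8\right) \left(-74\right) + 2440 = 592 + 2440 = 3032$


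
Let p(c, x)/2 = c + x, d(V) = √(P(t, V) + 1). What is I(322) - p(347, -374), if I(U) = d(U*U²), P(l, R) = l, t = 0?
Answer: 55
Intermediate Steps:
d(V) = 1 (d(V) = √(0 + 1) = √1 = 1)
I(U) = 1
p(c, x) = 2*c + 2*x (p(c, x) = 2*(c + x) = 2*c + 2*x)
I(322) - p(347, -374) = 1 - (2*347 + 2*(-374)) = 1 - (694 - 748) = 1 - 1*(-54) = 1 + 54 = 55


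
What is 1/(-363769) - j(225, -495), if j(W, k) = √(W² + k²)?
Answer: -1/363769 - 45*√146 ≈ -543.74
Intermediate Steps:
1/(-363769) - j(225, -495) = 1/(-363769) - √(225² + (-495)²) = -1/363769 - √(50625 + 245025) = -1/363769 - √295650 = -1/363769 - 45*√146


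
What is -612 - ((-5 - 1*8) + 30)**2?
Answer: -901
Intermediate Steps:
-612 - ((-5 - 1*8) + 30)**2 = -612 - ((-5 - 8) + 30)**2 = -612 - (-13 + 30)**2 = -612 - 1*17**2 = -612 - 1*289 = -612 - 289 = -901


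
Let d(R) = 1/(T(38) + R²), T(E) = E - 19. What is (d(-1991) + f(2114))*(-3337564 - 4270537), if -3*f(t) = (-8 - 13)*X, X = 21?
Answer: -4433413164200801/3964100 ≈ -1.1184e+9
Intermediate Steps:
T(E) = -19 + E
d(R) = 1/(19 + R²) (d(R) = 1/((-19 + 38) + R²) = 1/(19 + R²))
f(t) = 147 (f(t) = -(-8 - 13)*21/3 = -(-7)*21 = -⅓*(-441) = 147)
(d(-1991) + f(2114))*(-3337564 - 4270537) = (1/(19 + (-1991)²) + 147)*(-3337564 - 4270537) = (1/(19 + 3964081) + 147)*(-7608101) = (1/3964100 + 147)*(-7608101) = (582722701/3964100)*(-7608101) = -4433413164200801/3964100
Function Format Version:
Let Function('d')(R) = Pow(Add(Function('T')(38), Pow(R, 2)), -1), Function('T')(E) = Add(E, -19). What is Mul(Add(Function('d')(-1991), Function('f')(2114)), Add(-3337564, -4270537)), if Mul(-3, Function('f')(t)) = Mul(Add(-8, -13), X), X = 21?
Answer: Rational(-4433413164200801, 3964100) ≈ -1.1184e+9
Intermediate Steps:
Function('T')(E) = Add(-19, E)
Function('d')(R) = Pow(Add(19, Pow(R, 2)), -1) (Function('d')(R) = Pow(Add(Add(-19, 38), Pow(R, 2)), -1) = Pow(Add(19, Pow(R, 2)), -1))
Function('f')(t) = 147 (Function('f')(t) = Mul(Rational(-1, 3), Mul(Add(-8, -13), 21)) = Mul(Rational(-1, 3), Mul(-21, 21)) = Mul(Rational(-1, 3), -441) = 147)
Mul(Add(Function('d')(-1991), Function('f')(2114)), Add(-3337564, -4270537)) = Mul(Add(Pow(Add(19, Pow(-1991, 2)), -1), 147), Add(-3337564, -4270537)) = Mul(Add(Pow(Add(19, 3964081), -1), 147), -7608101) = Mul(Add(Pow(3964100, -1), 147), -7608101) = Mul(Add(Rational(1, 3964100), 147), -7608101) = Mul(Rational(582722701, 3964100), -7608101) = Rational(-4433413164200801, 3964100)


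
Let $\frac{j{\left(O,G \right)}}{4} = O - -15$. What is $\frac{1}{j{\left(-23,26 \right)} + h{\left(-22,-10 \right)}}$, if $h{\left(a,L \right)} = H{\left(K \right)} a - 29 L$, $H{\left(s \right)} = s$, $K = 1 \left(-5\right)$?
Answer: $\frac{1}{368} \approx 0.0027174$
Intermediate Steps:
$K = -5$
$j{\left(O,G \right)} = 60 + 4 O$ ($j{\left(O,G \right)} = 4 \left(O - -15\right) = 4 \left(O + 15\right) = 4 \left(15 + O\right) = 60 + 4 O$)
$h{\left(a,L \right)} = - 29 L - 5 a$ ($h{\left(a,L \right)} = - 5 a - 29 L = - 29 L - 5 a$)
$\frac{1}{j{\left(-23,26 \right)} + h{\left(-22,-10 \right)}} = \frac{1}{\left(60 + 4 \left(-23\right)\right) - -400} = \frac{1}{\left(60 - 92\right) + \left(290 + 110\right)} = \frac{1}{-32 + 400} = \frac{1}{368}$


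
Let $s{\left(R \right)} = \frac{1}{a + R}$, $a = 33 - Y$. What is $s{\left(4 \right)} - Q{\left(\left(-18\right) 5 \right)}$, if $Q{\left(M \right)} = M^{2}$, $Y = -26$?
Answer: $- \frac{510299}{63} \approx -8100.0$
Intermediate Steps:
$a = 59$ ($a = 33 - -26 = 33 + 26 = 59$)
$s{\left(R \right)} = \frac{1}{59 + R}$
$s{\left(4 \right)} - Q{\left(\left(-18\right) 5 \right)} = \frac{1}{59 + 4} - \left(\left(-18\right) 5\right)^{2} = \frac{1}{63} - \left(-90\right)^{2} = \frac{1}{63} - 8100 = - \frac{510299}{63}$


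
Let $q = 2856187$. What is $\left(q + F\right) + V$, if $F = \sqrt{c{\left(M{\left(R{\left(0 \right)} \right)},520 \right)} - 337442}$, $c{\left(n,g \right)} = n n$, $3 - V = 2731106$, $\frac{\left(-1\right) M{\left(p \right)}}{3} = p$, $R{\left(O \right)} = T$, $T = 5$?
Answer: $125084 + i \sqrt{337217} \approx 1.2508 \cdot 10^{5} + 580.7 i$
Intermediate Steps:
$R{\left(O \right)} = 5$
$M{\left(p \right)} = - 3 p$
$V = -2731103$ ($V = 3 - 2731106 = -2731103$)
$c{\left(n,g \right)} = n^{2}$
$F = i \sqrt{337217}$ ($F = \sqrt{\left(\left(-3\right) 5\right)^{2} - 337442} = \sqrt{\left(-15\right)^{2} - 337442} = \sqrt{225 - 337442} = \sqrt{-337217} = i \sqrt{337217} \approx 580.7 i$)
$\left(q + F\right) + V = \left(2856187 + i \sqrt{337217}\right) - 2731103 = 125084 + i \sqrt{337217}$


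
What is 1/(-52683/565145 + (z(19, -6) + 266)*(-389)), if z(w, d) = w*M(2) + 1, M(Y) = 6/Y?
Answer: -565145/71228667903 ≈ -7.9342e-6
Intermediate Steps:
z(w, d) = 1 + 3*w (z(w, d) = w*(6/2) + 1 = w*(6*(½)) + 1 = w*3 + 1 = 3*w + 1 = 1 + 3*w)
1/(-52683/565145 + (z(19, -6) + 266)*(-389)) = 1/(-52683/565145 + ((1 + 3*19) + 266)*(-389)) = 1/(-52683*1/565145 + ((1 + 57) + 266)*(-389)) = 1/(-52683/565145 + (58 + 266)*(-389)) = 1/(-52683/565145 + 324*(-389)) = 1/(-52683/565145 - 126036) = 1/(-71228667903/565145) = -565145/71228667903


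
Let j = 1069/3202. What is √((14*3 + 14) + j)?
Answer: √577579962/3202 ≈ 7.5056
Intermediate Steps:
j = 1069/3202 (j = 1069*(1/3202) = 1069/3202 ≈ 0.33385)
√((14*3 + 14) + j) = √((14*3 + 14) + 1069/3202) = √((42 + 14) + 1069/3202) = √(56 + 1069/3202) = √(180381/3202) = √577579962/3202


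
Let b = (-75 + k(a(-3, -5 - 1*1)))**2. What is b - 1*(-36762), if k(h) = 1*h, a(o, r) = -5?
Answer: 43162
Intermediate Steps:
k(h) = h
b = 6400 (b = (-75 - 5)**2 = (-80)**2 = 6400)
b - 1*(-36762) = 6400 - 1*(-36762) = 6400 + 36762 = 43162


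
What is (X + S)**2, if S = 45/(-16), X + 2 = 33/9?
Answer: 3025/2304 ≈ 1.3129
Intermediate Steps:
X = 5/3 (X = -2 + 33/9 = -2 + 33*(1/9) = -2 + 11/3 = 5/3 ≈ 1.6667)
S = -45/16 (S = 45*(-1/16) = -45/16 ≈ -2.8125)
(X + S)**2 = (5/3 - 45/16)**2 = (-55/48)**2 = 3025/2304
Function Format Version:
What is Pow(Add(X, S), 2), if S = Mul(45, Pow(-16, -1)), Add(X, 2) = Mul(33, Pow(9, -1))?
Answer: Rational(3025, 2304) ≈ 1.3129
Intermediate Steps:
X = Rational(5, 3) (X = Add(-2, Mul(33, Pow(9, -1))) = Add(-2, Mul(33, Rational(1, 9))) = Add(-2, Rational(11, 3)) = Rational(5, 3) ≈ 1.6667)
S = Rational(-45, 16) (S = Mul(45, Rational(-1, 16)) = Rational(-45, 16) ≈ -2.8125)
Pow(Add(X, S), 2) = Pow(Add(Rational(5, 3), Rational(-45, 16)), 2) = Pow(Rational(-55, 48), 2) = Rational(3025, 2304)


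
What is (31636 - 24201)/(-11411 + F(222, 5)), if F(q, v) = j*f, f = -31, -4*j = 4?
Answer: -1487/2276 ≈ -0.65334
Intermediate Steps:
j = -1 (j = -1/4*4 = -1)
F(q, v) = 31 (F(q, v) = -1*(-31) = 31)
(31636 - 24201)/(-11411 + F(222, 5)) = (31636 - 24201)/(-11411 + 31) = 7435/(-11380) = 7435*(-1/11380) = -1487/2276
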